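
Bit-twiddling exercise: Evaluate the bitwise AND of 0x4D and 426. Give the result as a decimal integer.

0x4D = 001001101
426 = 110101010
AND → 000001000 = 8

8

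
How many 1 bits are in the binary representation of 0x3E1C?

0x3E1C = 11111000011100
Count the 1s: 1 + 1 + 1 + 1 + 1 + 1 + 1 + 1 = 8

8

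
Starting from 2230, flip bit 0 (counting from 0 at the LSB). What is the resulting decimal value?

2231

x = 100010110110
bit 0 is currently 0; toggle it via x ^ (1 << 0) = x ^ 1
→ 100010110111 = 2231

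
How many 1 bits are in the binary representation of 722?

5

722 = 1011010010
Count the 1s: 1 + 1 + 1 + 1 + 1 = 5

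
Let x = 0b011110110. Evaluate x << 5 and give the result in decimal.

7872

x = 0000011110110
shift left by 5 → 1111011000000 = 7872
(equivalently, 246 × 2^5 = 246 × 32)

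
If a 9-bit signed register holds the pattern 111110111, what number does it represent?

pattern = 111110111 (MSB is 1 ⇒ negative)
Invert: 000001000, add 1 → 000001001 = 9, so the value is -9.
(Equivalently: 503 - 2^9 = 503 - 512 = -9.)

-9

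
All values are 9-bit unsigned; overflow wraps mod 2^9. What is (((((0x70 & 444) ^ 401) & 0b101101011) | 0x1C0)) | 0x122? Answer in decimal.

483

0x70 = 001110000
444 = 110111100
→ & → 000110000 = 48
401 = 110010001
→ ^ → 110100001 = 417
0b101101011 = 101101011
→ & → 100100001 = 289
0x1C0 = 111000000
→ | → 111100001 = 481
0x122 = 100100010
→ | → 111100011 = 483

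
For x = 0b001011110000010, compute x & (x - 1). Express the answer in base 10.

6016

x = 1011110000010 = 6018
x - 1 = 1011110000001
AND   = 1011110000000 = 6016
(x & (x - 1) clears the lowest set bit of x.)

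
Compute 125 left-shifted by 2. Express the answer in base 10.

125 = 001111101
shift left by 2 → 111110100 = 500
(equivalently, 125 × 2^2 = 125 × 4)

500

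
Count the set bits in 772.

3

772 = 1100000100
Count the 1s: 1 + 1 + 1 = 3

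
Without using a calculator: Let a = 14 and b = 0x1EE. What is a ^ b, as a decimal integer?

14 = 000001110
0x1EE = 111101110
XOR → 111100000 = 480

480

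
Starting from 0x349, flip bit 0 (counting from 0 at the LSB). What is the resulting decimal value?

840

x = 01101001001
bit 0 is currently 1; toggle it via x ^ (1 << 0) = x ^ 1
→ 01101001000 = 840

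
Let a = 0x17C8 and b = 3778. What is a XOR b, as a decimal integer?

0x17C8 = 1011111001000
3778 = 0111011000010
XOR → 1100100001010 = 6410

6410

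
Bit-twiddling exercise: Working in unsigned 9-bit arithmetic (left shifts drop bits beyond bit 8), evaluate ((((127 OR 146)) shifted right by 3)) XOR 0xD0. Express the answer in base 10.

207

127 = 001111111
146 = 010010010
→ OR → 011111111 = 255
→ shifted right by 3 → 000011111 = 31
0xD0 = 011010000
→ XOR → 011001111 = 207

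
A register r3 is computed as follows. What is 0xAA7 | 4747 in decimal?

0xAA7 = 0101010100111
4747 = 1001010001011
 OR → 1101010101111 = 6831

6831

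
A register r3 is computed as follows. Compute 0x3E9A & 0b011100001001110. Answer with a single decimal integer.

14346

0x3E9A = 11111010011010
b = 11100001001110
AND → 11100000001010 = 14346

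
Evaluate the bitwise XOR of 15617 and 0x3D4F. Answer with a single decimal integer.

78

15617 = 11110100000001
0x3D4F = 11110101001111
XOR → 00000001001110 = 78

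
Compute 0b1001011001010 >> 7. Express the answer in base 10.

37

x = 1001011001010
shift right by 7 → 0000000100101 = 37
(equivalently, floor(4810 / 128))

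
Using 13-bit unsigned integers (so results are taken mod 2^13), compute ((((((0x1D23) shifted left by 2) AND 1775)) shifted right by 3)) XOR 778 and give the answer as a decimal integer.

923

0x1D23 = 1110100100011
→ shifted left by 2 (mod 2^13) → 1010010001100 = 5260
1775 = 0011011101111
→ AND → 0010010001100 = 1164
→ shifted right by 3 → 0000010010001 = 145
778 = 0001100001010
→ XOR → 0001110011011 = 923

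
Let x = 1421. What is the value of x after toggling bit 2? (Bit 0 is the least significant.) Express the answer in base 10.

x = 10110001101
bit 2 is currently 1; toggle it via x ^ (1 << 2) = x ^ 4
→ 10110001001 = 1417

1417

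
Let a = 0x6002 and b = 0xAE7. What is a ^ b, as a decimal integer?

0x6002 = 110000000000010
0xAE7 = 000101011100111
XOR → 110101011100101 = 27365

27365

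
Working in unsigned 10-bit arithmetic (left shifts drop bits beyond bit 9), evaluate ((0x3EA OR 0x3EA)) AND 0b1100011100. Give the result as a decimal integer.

0x3EA = 1111101010
0x3EA = 1111101010
→ OR → 1111101010 = 1002
0b1100011100 = 1100011100
→ AND → 1100001000 = 776

776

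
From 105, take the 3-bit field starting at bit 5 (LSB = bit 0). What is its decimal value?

v = 01101001
Shift right by 5: 011
Mask low 3 bits: 011 = 3

3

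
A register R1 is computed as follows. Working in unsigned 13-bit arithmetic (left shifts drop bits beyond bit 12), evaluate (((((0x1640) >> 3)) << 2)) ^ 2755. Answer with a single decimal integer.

0x1640 = 1011001000000
→ >> 3 → 0001011001000 = 712
→ << 2 (mod 2^13) → 0101100100000 = 2848
2755 = 0101011000011
→ ^ → 0000111100011 = 483

483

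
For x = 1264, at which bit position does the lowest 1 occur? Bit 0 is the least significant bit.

4

1264 = 10011110000
Trailing zeros: 4, so the lowest set bit is bit 4 (value 16).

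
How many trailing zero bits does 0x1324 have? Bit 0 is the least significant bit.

0x1324 = 1001100100100
Trailing zeros: 2, so the lowest set bit is bit 2 (value 4).

2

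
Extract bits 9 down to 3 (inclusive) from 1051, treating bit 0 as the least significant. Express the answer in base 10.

3

v = 0010000011011
Shift right by 3: 0010000011
Mask low 7 bits: 0000011 = 3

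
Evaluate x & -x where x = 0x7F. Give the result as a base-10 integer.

x = 1111111 = 127
-x (two's complement) = …0000001
AND   = 0000001 = 1
(x & -x isolates the lowest set bit of x.)

1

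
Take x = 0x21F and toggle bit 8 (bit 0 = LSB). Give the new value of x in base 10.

799

x = 1000011111
bit 8 is currently 0; toggle it via x ^ (1 << 8) = x ^ 256
→ 1100011111 = 799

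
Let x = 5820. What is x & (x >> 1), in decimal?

540

x = 1011010111100 = 5820
x>>1 = 0101101011110
AND  = 0001000011100 = 540
(x & (x >> 1) has a 1 wherever x has two consecutive 1 bits.)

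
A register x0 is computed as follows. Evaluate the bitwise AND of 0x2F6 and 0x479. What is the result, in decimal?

112

0x2F6 = 01011110110
0x479 = 10001111001
AND → 00001110000 = 112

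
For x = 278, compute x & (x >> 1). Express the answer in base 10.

2

x = 100010110 = 278
x>>1 = 010001011
AND  = 000000010 = 2
(x & (x >> 1) has a 1 wherever x has two consecutive 1 bits.)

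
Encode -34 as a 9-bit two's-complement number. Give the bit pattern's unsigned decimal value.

34 in 9 bits: 000100010
Invert: 111011101
Add 1:  111011110 = 478
(Check: 2^9 - 34 = 512 - 34 = 478.)

478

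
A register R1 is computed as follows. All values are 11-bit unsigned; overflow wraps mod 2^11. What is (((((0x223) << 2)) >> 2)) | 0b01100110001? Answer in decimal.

0x223 = 01000100011
→ << 2 (mod 2^11) → 00010001100 = 140
→ >> 2 → 00000100011 = 35
0b01100110001 = 01100110001
→ | → 01100110011 = 819

819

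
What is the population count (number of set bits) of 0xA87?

0xA87 = 101010000111
Count the 1s: 1 + 1 + 1 + 1 + 1 + 1 = 6

6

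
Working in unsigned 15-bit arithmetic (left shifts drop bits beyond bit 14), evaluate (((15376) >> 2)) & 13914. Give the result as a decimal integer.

15376 = 011110000010000
→ >> 2 → 000111100000100 = 3844
13914 = 011011001011010
→ & → 000011000000000 = 1536

1536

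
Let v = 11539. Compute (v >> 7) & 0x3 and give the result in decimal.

v = 10110100010011
Shift right by 7: 1011010
Mask low 2 bits: 10 = 2

2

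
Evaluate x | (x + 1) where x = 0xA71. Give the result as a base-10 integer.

2675

x = 101001110001 = 2673
x + 1 = 101001110010
OR    = 101001110011 = 2675
(x | (x + 1) sets the lowest cleared bit.)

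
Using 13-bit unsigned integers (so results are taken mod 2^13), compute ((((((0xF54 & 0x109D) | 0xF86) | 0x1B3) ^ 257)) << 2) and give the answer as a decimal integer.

0xF54 = 0111101010100
0x109D = 1000010011101
→ & → 0000000010100 = 20
0xF86 = 0111110000110
→ | → 0111110010110 = 3990
0x1B3 = 0000110110011
→ | → 0111110110111 = 4023
257 = 0000100000001
→ ^ → 0111010110110 = 3766
→ << 2 (mod 2^13) → 1101011011000 = 6872

6872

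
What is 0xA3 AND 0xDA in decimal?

130

0xA3 = 10100011
0xDA = 11011010
AND → 10000010 = 130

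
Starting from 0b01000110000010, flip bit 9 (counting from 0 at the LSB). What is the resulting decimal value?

x = 01000110000010
bit 9 is currently 0; toggle it via x ^ (1 << 9) = x ^ 512
→ 01001110000010 = 4994

4994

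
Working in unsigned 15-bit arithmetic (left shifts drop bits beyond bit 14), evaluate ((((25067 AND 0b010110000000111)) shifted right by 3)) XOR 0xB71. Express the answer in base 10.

3953

25067 = 110000111101011
0b010110000000111 = 010110000000111
→ AND → 010000000000011 = 8195
→ shifted right by 3 → 000010000000000 = 1024
0xB71 = 000101101110001
→ XOR → 000111101110001 = 3953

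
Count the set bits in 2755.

2755 = 101011000011
Count the 1s: 1 + 1 + 1 + 1 + 1 + 1 = 6

6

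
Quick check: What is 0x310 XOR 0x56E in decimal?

1662

0x310 = 01100010000
0x56E = 10101101110
XOR → 11001111110 = 1662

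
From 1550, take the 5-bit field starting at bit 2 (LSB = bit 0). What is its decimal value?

3

v = 0011000001110
Shift right by 2: 00110000011
Mask low 5 bits: 00011 = 3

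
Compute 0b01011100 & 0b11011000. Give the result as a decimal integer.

88

a = 01011100
b = 11011000
AND → 01011000 = 88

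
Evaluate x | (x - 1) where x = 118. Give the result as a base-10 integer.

x = 1110110 = 118
x - 1 = 1110101
OR    = 1110111 = 119
(x | (x - 1) sets all bits below the lowest set bit.)

119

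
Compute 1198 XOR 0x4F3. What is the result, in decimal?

93

1198 = 10010101110
0x4F3 = 10011110011
XOR → 00001011101 = 93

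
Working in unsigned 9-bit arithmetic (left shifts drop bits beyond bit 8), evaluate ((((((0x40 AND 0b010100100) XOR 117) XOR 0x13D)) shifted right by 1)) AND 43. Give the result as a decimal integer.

0x40 = 001000000
0b010100100 = 010100100
→ AND → 000000000 = 0
117 = 001110101
→ XOR → 001110101 = 117
0x13D = 100111101
→ XOR → 101001000 = 328
→ shifted right by 1 → 010100100 = 164
43 = 000101011
→ AND → 000100000 = 32

32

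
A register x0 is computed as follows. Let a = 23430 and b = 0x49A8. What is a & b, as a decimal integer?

18816

23430 = 101101110000110
0x49A8 = 100100110101000
AND → 100100110000000 = 18816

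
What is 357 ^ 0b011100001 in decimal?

357 = 101100101
b = 011100001
XOR → 110000100 = 388

388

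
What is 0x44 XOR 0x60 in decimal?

36

0x44 = 1000100
0x60 = 1100000
XOR → 0100100 = 36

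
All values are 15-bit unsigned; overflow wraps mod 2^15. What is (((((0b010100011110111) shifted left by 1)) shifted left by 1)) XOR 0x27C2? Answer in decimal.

1054

0b010100011110111 = 010100011110111
→ shifted left by 1 (mod 2^15) → 101000111101110 = 20974
→ shifted left by 1 (mod 2^15) → 010001111011100 = 9180
0x27C2 = 010011111000010
→ XOR → 000010000011110 = 1054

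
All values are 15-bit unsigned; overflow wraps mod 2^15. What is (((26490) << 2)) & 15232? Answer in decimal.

26490 = 110011101111010
→ << 2 (mod 2^15) → 001110111101000 = 7656
15232 = 011101110000000
→ & → 001100110000000 = 6528

6528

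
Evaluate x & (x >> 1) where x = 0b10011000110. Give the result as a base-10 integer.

66

x = 10011000110 = 1222
x>>1 = 01001100011
AND  = 00001000010 = 66
(x & (x >> 1) has a 1 wherever x has two consecutive 1 bits.)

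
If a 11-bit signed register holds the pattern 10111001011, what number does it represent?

-565

pattern = 10111001011 (MSB is 1 ⇒ negative)
Invert: 01000110100, add 1 → 01000110101 = 565, so the value is -565.
(Equivalently: 1483 - 2^11 = 1483 - 2048 = -565.)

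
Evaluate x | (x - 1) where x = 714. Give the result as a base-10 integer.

715

x = 1011001010 = 714
x - 1 = 1011001001
OR    = 1011001011 = 715
(x | (x - 1) sets all bits below the lowest set bit.)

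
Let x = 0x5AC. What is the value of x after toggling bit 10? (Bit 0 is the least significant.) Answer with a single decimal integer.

x = 10110101100
bit 10 is currently 1; toggle it via x ^ (1 << 10) = x ^ 1024
→ 00110101100 = 428

428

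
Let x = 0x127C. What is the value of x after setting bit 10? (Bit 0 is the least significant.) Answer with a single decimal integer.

5756

x = 1001001111100
bit 10 is currently 0; set it via x | (1 << 10) = x | 1024
→ 1011001111100 = 5756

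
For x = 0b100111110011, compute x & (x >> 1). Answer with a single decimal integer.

241

x = 100111110011 = 2547
x>>1 = 010011111001
AND  = 000011110001 = 241
(x & (x >> 1) has a 1 wherever x has two consecutive 1 bits.)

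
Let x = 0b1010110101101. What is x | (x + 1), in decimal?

x = 1010110101101 = 5549
x + 1 = 1010110101110
OR    = 1010110101111 = 5551
(x | (x + 1) sets the lowest cleared bit.)

5551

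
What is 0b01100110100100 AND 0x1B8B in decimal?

6528

a = 1100110100100
0x1B8B = 1101110001011
AND → 1100110000000 = 6528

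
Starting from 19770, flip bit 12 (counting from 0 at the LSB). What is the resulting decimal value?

23866

x = 100110100111010
bit 12 is currently 0; toggle it via x ^ (1 << 12) = x ^ 4096
→ 101110100111010 = 23866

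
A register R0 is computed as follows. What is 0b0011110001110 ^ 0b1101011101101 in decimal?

7523

a = 0011110001110
b = 1101011101101
XOR → 1110101100011 = 7523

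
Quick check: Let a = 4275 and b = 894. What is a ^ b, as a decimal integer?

4275 = 1000010110011
894 = 0001101111110
XOR → 1001111001101 = 5069

5069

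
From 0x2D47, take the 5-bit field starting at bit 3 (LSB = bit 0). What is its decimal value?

8

v = 010110101000111
Shift right by 3: 010110101000
Mask low 5 bits: 01000 = 8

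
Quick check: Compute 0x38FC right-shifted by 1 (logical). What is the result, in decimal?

7294

0x38FC = 11100011111100
shift right by 1 → 01110001111110 = 7294
(equivalently, floor(14588 / 2))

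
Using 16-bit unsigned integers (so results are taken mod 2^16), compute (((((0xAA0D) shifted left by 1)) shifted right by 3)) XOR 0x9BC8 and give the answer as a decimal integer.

0xAA0D = 1010101000001101
→ shifted left by 1 (mod 2^16) → 0101010000011010 = 21530
→ shifted right by 3 → 0000101010000011 = 2691
0x9BC8 = 1001101111001000
→ XOR → 1001000101001011 = 37195

37195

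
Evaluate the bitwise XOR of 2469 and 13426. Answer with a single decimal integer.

2469 = 00100110100101
13426 = 11010001110010
XOR → 11110111010111 = 15831

15831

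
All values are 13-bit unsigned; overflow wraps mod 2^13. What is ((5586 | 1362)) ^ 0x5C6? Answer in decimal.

5586 = 1010111010010
1362 = 0010101010010
→ | → 1010111010010 = 5586
0x5C6 = 0010111000110
→ ^ → 1000000010100 = 4116

4116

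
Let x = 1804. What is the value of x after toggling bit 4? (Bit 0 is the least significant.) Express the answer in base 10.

x = 00011100001100
bit 4 is currently 0; toggle it via x ^ (1 << 4) = x ^ 16
→ 00011100011100 = 1820

1820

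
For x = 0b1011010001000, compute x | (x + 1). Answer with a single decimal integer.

5769

x = 1011010001000 = 5768
x + 1 = 1011010001001
OR    = 1011010001001 = 5769
(x | (x + 1) sets the lowest cleared bit.)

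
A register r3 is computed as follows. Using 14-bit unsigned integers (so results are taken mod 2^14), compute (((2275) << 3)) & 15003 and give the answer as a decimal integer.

536

2275 = 00100011100011
→ << 3 (mod 2^14) → 00011100011000 = 1816
15003 = 11101010011011
→ & → 00001000011000 = 536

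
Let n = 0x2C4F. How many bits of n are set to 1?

8

0x2C4F = 10110001001111
Count the 1s: 1 + 1 + 1 + 1 + 1 + 1 + 1 + 1 = 8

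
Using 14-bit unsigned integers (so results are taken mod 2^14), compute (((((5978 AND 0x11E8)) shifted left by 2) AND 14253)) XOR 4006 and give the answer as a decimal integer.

5978 = 01011101011010
0x11E8 = 01000111101000
→ AND → 01000101001000 = 4424
→ shifted left by 2 (mod 2^14) → 00010100100000 = 1312
14253 = 11011110101101
→ AND → 00010100100000 = 1312
4006 = 00111110100110
→ XOR → 00101010000110 = 2694

2694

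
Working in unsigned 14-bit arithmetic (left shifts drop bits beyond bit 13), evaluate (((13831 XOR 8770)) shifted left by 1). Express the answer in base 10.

10378

13831 = 11011000000111
8770 = 10001001000010
→ XOR → 01010001000101 = 5189
→ shifted left by 1 (mod 2^14) → 10100010001010 = 10378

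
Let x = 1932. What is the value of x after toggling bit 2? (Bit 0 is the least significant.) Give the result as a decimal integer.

x = 11110001100
bit 2 is currently 1; toggle it via x ^ (1 << 2) = x ^ 4
→ 11110001000 = 1928

1928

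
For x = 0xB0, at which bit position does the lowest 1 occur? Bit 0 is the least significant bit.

4

0xB0 = 10110000
Trailing zeros: 4, so the lowest set bit is bit 4 (value 16).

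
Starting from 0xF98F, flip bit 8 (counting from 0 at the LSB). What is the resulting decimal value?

63631

x = 1111100110001111
bit 8 is currently 1; toggle it via x ^ (1 << 8) = x ^ 256
→ 1111100010001111 = 63631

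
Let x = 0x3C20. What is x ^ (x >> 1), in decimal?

x = 11110000100000 = 15392
x>>1 = 01111000010000
XOR  = 10001000110000 = 8752
(x ^ (x >> 1) gives the standard binary-reflected Gray code of x.)

8752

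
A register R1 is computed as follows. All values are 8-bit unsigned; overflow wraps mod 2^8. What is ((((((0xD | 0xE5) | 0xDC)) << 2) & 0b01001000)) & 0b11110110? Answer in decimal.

64

0xD = 00001101
0xE5 = 11100101
→ | → 11101101 = 237
0xDC = 11011100
→ | → 11111101 = 253
→ << 2 (mod 2^8) → 11110100 = 244
0b01001000 = 01001000
→ & → 01000000 = 64
0b11110110 = 11110110
→ & → 01000000 = 64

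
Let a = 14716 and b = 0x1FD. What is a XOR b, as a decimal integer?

14716 = 11100101111100
0x1FD = 00000111111101
XOR → 11100010000001 = 14465

14465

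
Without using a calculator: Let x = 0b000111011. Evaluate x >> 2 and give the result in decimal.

14

x = 111011
shift right by 2 → 001110 = 14
(equivalently, floor(59 / 4))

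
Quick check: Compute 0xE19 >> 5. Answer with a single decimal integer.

0xE19 = 111000011001
shift right by 5 → 000001110000 = 112
(equivalently, floor(3609 / 32))

112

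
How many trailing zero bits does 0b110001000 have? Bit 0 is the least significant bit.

3

0b110001000 = 110001000
Trailing zeros: 3, so the lowest set bit is bit 3 (value 8).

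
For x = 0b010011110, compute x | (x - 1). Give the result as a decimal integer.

159

x = 10011110 = 158
x - 1 = 10011101
OR    = 10011111 = 159
(x | (x - 1) sets all bits below the lowest set bit.)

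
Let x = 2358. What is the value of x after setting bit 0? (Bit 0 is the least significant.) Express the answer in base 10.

2359

x = 0100100110110
bit 0 is currently 0; set it via x | (1 << 0) = x | 1
→ 0100100110111 = 2359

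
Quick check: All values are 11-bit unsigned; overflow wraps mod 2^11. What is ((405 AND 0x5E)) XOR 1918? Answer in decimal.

405 = 00110010101
0x5E = 00001011110
→ AND → 00000010100 = 20
1918 = 11101111110
→ XOR → 11101101010 = 1898

1898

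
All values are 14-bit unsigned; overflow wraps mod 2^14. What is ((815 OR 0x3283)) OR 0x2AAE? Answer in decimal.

15279

815 = 00001100101111
0x3283 = 11001010000011
→ OR → 11001110101111 = 13231
0x2AAE = 10101010101110
→ OR → 11101110101111 = 15279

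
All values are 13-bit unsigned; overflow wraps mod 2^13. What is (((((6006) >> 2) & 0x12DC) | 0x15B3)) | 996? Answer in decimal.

6006 = 1011101110110
→ >> 2 → 0010111011101 = 1501
0x12DC = 1001011011100
→ & → 0000011011100 = 220
0x15B3 = 1010110110011
→ | → 1010111111111 = 5631
996 = 0001111100100
→ | → 1011111111111 = 6143

6143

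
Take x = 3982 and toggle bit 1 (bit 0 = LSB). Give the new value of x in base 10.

x = 111110001110
bit 1 is currently 1; toggle it via x ^ (1 << 1) = x ^ 2
→ 111110001100 = 3980

3980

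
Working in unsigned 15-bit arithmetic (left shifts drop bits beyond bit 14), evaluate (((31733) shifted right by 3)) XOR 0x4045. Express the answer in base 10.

31733 = 111101111110101
→ shifted right by 3 → 000111101111110 = 3966
0x4045 = 100000001000101
→ XOR → 100111100111011 = 20283

20283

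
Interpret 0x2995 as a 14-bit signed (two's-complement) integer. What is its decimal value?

pattern = 10100110010101 (MSB is 1 ⇒ negative)
Invert: 01011001101010, add 1 → 01011001101011 = 5739, so the value is -5739.
(Equivalently: 10645 - 2^14 = 10645 - 16384 = -5739.)

-5739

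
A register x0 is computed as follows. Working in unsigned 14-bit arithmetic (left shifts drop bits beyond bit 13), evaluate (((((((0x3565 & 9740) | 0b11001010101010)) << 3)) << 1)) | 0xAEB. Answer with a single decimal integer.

0x3565 = 11010101100101
9740 = 10011000001100
→ & → 10010000000100 = 9220
0b11001010101010 = 11001010101010
→ | → 11011010101110 = 13998
→ << 3 (mod 2^14) → 11010101110000 = 13680
→ << 1 (mod 2^14) → 10101011100000 = 10976
0xAEB = 00101011101011
→ | → 10101011101011 = 10987

10987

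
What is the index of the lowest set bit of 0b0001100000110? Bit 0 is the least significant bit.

1

0b0001100000110 = 1100000110
Trailing zeros: 1, so the lowest set bit is bit 1 (value 2).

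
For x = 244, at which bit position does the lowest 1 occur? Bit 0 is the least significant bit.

2

244 = 11110100
Trailing zeros: 2, so the lowest set bit is bit 2 (value 4).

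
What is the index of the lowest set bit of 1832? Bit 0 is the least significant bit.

1832 = 11100101000
Trailing zeros: 3, so the lowest set bit is bit 3 (value 8).

3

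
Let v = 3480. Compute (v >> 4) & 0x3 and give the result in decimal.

v = 110110011000
Shift right by 4: 11011001
Mask low 2 bits: 01 = 1

1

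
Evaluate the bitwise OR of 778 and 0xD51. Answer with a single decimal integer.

3931

778 = 001100001010
0xD51 = 110101010001
 OR → 111101011011 = 3931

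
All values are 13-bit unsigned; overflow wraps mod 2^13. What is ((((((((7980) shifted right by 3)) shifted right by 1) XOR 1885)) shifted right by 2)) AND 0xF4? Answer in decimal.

7980 = 1111100101100
→ shifted right by 3 → 0001111100101 = 997
→ shifted right by 1 → 0000111110010 = 498
1885 = 0011101011101
→ XOR → 0011010101111 = 1711
→ shifted right by 2 → 0000110101011 = 427
0xF4 = 0000011110100
→ AND → 0000010100000 = 160

160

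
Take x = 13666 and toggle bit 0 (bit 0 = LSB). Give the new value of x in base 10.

x = 0011010101100010
bit 0 is currently 0; toggle it via x ^ (1 << 0) = x ^ 1
→ 0011010101100011 = 13667

13667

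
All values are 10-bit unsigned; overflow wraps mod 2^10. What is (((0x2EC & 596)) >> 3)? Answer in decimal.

72

0x2EC = 1011101100
596 = 1001010100
→ & → 1001000100 = 580
→ >> 3 → 0001001000 = 72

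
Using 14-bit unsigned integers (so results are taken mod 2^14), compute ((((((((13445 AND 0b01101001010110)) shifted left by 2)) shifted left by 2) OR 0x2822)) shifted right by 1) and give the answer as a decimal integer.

13445 = 11010010000101
0b01101001010110 = 01101001010110
→ AND → 01000000000100 = 4100
→ shifted left by 2 (mod 2^14) → 00000000010000 = 16
→ shifted left by 2 (mod 2^14) → 00000001000000 = 64
0x2822 = 10100000100010
→ OR → 10100001100010 = 10338
→ shifted right by 1 → 01010000110001 = 5169

5169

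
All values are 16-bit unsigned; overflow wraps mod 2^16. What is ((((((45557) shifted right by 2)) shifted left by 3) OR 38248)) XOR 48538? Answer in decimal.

19058

45557 = 1011000111110101
→ shifted right by 2 → 0010110001111101 = 11389
→ shifted left by 3 (mod 2^16) → 0110001111101000 = 25576
38248 = 1001010101101000
→ OR → 1111011111101000 = 63464
48538 = 1011110110011010
→ XOR → 0100101001110010 = 19058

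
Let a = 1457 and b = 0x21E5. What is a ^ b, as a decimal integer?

1457 = 00010110110001
0x21E5 = 10000111100101
XOR → 10010001010100 = 9300

9300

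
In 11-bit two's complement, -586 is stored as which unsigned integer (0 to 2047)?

1462

586 in 11 bits: 01001001010
Invert: 10110110101
Add 1:  10110110110 = 1462
(Check: 2^11 - 586 = 2048 - 586 = 1462.)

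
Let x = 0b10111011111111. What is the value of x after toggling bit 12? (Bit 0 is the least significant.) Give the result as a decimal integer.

16127

x = 10111011111111
bit 12 is currently 0; toggle it via x ^ (1 << 12) = x ^ 4096
→ 11111011111111 = 16127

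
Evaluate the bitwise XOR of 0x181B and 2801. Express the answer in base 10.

0x181B = 1100000011011
2801 = 0101011110001
XOR → 1001011101010 = 4842

4842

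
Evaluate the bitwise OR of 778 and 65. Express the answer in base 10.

843

778 = 1100001010
65 = 0001000001
 OR → 1101001011 = 843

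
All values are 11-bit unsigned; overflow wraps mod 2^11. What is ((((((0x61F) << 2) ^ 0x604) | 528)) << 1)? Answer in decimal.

1264

0x61F = 11000011111
→ << 2 (mod 2^11) → 00001111100 = 124
0x604 = 11000000100
→ ^ → 11001111000 = 1656
528 = 01000010000
→ | → 11001111000 = 1656
→ << 1 (mod 2^11) → 10011110000 = 1264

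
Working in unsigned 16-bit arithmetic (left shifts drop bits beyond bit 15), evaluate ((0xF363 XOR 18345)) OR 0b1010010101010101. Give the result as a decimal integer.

46559

0xF363 = 1111001101100011
18345 = 0100011110101001
→ XOR → 1011010011001010 = 46282
0b1010010101010101 = 1010010101010101
→ OR → 1011010111011111 = 46559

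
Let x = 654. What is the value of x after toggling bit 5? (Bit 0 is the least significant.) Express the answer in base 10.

686

x = 1010001110
bit 5 is currently 0; toggle it via x ^ (1 << 5) = x ^ 32
→ 1010101110 = 686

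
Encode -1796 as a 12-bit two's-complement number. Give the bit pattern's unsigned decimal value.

1796 in 12 bits: 011100000100
Invert: 100011111011
Add 1:  100011111100 = 2300
(Check: 2^12 - 1796 = 4096 - 1796 = 2300.)

2300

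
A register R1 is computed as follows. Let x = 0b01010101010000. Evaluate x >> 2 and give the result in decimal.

1364

x = 1010101010000
shift right by 2 → 0010101010100 = 1364
(equivalently, floor(5456 / 4))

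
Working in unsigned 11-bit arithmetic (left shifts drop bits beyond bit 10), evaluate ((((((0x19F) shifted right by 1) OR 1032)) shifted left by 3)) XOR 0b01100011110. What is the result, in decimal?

0x19F = 00110011111
→ shifted right by 1 → 00011001111 = 207
1032 = 10000001000
→ OR → 10011001111 = 1231
→ shifted left by 3 (mod 2^11) → 11001111000 = 1656
0b01100011110 = 01100011110
→ XOR → 10101100110 = 1382

1382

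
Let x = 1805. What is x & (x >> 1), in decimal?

772

x = 11100001101 = 1805
x>>1 = 01110000110
AND  = 01100000100 = 772
(x & (x >> 1) has a 1 wherever x has two consecutive 1 bits.)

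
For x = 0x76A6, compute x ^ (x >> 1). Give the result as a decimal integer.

x = 111011010100110 = 30374
x>>1 = 011101101010011
XOR  = 100110111110101 = 19957
(x ^ (x >> 1) gives the standard binary-reflected Gray code of x.)

19957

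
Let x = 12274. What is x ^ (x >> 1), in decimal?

x = 10111111110010 = 12274
x>>1 = 01011111111001
XOR  = 11100000001011 = 14347
(x ^ (x >> 1) gives the standard binary-reflected Gray code of x.)

14347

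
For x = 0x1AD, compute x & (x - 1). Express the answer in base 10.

428

x = 110101101 = 429
x - 1 = 110101100
AND   = 110101100 = 428
(x & (x - 1) clears the lowest set bit of x.)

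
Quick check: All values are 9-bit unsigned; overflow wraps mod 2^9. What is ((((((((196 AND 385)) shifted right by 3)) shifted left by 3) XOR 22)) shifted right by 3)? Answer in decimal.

196 = 011000100
385 = 110000001
→ AND → 010000000 = 128
→ shifted right by 3 → 000010000 = 16
→ shifted left by 3 (mod 2^9) → 010000000 = 128
22 = 000010110
→ XOR → 010010110 = 150
→ shifted right by 3 → 000010010 = 18

18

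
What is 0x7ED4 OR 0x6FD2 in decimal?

32726

0x7ED4 = 111111011010100
0x6FD2 = 110111111010010
 OR → 111111111010110 = 32726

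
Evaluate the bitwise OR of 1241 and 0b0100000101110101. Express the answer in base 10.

17917

1241 = 000010011011001
b = 100000101110101
 OR → 100010111111101 = 17917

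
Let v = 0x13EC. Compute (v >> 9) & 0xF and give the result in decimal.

9

v = 1001111101100
Shift right by 9: 1001
Mask low 4 bits: 1001 = 9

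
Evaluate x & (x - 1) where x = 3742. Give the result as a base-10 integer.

x = 111010011110 = 3742
x - 1 = 111010011101
AND   = 111010011100 = 3740
(x & (x - 1) clears the lowest set bit of x.)

3740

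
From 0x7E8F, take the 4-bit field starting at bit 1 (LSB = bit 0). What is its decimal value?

v = 111111010001111
Shift right by 1: 11111101000111
Mask low 4 bits: 0111 = 7

7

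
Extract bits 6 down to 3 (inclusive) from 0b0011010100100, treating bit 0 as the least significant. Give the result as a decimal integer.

v = 0011010100100
Shift right by 3: 0011010100
Mask low 4 bits: 0100 = 4

4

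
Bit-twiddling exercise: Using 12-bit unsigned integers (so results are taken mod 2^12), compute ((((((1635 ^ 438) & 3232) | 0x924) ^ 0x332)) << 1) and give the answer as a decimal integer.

1635 = 011001100011
438 = 000110110110
→ ^ → 011111010101 = 2005
3232 = 110010100000
→ & → 010010000000 = 1152
0x924 = 100100100100
→ | → 110110100100 = 3492
0x332 = 001100110010
→ ^ → 111010010110 = 3734
→ << 1 (mod 2^12) → 110100101100 = 3372

3372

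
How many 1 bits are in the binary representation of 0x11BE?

8

0x11BE = 1000110111110
Count the 1s: 1 + 1 + 1 + 1 + 1 + 1 + 1 + 1 = 8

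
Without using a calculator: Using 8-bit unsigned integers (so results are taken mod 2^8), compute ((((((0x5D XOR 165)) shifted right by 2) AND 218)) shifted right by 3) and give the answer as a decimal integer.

3

0x5D = 01011101
165 = 10100101
→ XOR → 11111000 = 248
→ shifted right by 2 → 00111110 = 62
218 = 11011010
→ AND → 00011010 = 26
→ shifted right by 3 → 00000011 = 3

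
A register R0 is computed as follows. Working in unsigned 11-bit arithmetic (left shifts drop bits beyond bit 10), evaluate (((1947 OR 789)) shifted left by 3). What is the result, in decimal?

1272

1947 = 11110011011
789 = 01100010101
→ OR → 11110011111 = 1951
→ shifted left by 3 (mod 2^11) → 10011111000 = 1272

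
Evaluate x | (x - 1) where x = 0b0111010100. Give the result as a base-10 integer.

x = 111010100 = 468
x - 1 = 111010011
OR    = 111010111 = 471
(x | (x - 1) sets all bits below the lowest set bit.)

471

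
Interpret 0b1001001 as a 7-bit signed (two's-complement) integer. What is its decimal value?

pattern = 1001001 (MSB is 1 ⇒ negative)
Invert: 0110110, add 1 → 0110111 = 55, so the value is -55.
(Equivalently: 73 - 2^7 = 73 - 128 = -55.)

-55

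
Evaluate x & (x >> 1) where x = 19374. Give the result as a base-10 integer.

390

x = 100101110101110 = 19374
x>>1 = 010010111010111
AND  = 000000110000110 = 390
(x & (x >> 1) has a 1 wherever x has two consecutive 1 bits.)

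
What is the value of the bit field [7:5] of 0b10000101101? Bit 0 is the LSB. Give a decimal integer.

v = 10000101101
Shift right by 5: 100001
Mask low 3 bits: 001 = 1

1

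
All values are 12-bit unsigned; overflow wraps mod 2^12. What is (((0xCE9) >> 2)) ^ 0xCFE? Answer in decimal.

0xCE9 = 110011101001
→ >> 2 → 001100111010 = 826
0xCFE = 110011111110
→ ^ → 111111000100 = 4036

4036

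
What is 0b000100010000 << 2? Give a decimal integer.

1088

x = 00100010000
shift left by 2 → 10001000000 = 1088
(equivalently, 272 × 2^2 = 272 × 4)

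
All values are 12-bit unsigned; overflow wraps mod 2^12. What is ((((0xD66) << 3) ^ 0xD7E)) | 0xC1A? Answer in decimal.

0xD66 = 110101100110
→ << 3 (mod 2^12) → 101100110000 = 2864
0xD7E = 110101111110
→ ^ → 011001001110 = 1614
0xC1A = 110000011010
→ | → 111001011110 = 3678

3678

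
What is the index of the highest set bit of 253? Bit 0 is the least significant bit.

253 = 11111101
The topmost 1 is at position 7 (since 2^7 = 128 ≤ 253 < 256).

7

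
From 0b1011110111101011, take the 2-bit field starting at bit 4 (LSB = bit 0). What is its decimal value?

2

v = 1011110111101011
Shift right by 4: 101111011110
Mask low 2 bits: 10 = 2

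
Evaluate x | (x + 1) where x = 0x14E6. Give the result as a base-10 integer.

5351

x = 1010011100110 = 5350
x + 1 = 1010011100111
OR    = 1010011100111 = 5351
(x | (x + 1) sets the lowest cleared bit.)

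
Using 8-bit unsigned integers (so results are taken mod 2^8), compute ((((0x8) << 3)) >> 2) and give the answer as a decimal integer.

0x8 = 00001000
→ << 3 (mod 2^8) → 01000000 = 64
→ >> 2 → 00010000 = 16

16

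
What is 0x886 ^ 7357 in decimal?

5179

0x886 = 0100010000110
7357 = 1110010111101
XOR → 1010000111011 = 5179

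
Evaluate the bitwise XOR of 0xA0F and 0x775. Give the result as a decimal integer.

0xA0F = 101000001111
0x775 = 011101110101
XOR → 110101111010 = 3450

3450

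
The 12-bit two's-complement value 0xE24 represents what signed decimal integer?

-476

pattern = 111000100100 (MSB is 1 ⇒ negative)
Invert: 000111011011, add 1 → 000111011100 = 476, so the value is -476.
(Equivalently: 3620 - 2^12 = 3620 - 4096 = -476.)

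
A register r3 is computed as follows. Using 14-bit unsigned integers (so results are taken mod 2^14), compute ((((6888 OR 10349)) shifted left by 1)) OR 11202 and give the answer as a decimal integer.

6888 = 01101011101000
10349 = 10100001101101
→ OR → 11101011101101 = 15085
→ shifted left by 1 (mod 2^14) → 11010111011010 = 13786
11202 = 10101111000010
→ OR → 11111111011010 = 16346

16346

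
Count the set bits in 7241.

7241 = 1110001001001
Count the 1s: 1 + 1 + 1 + 1 + 1 + 1 = 6

6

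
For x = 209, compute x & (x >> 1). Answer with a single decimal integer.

64

x = 11010001 = 209
x>>1 = 01101000
AND  = 01000000 = 64
(x & (x >> 1) has a 1 wherever x has two consecutive 1 bits.)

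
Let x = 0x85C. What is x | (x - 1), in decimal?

x = 100001011100 = 2140
x - 1 = 100001011011
OR    = 100001011111 = 2143
(x | (x - 1) sets all bits below the lowest set bit.)

2143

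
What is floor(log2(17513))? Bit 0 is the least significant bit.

14

17513 = 100010001101001
The topmost 1 is at position 14 (since 2^14 = 16384 ≤ 17513 < 32768).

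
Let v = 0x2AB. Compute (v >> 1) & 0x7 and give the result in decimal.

v = 1010101011
Shift right by 1: 101010101
Mask low 3 bits: 101 = 5

5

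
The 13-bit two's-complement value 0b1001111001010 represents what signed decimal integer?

pattern = 1001111001010 (MSB is 1 ⇒ negative)
Invert: 0110000110101, add 1 → 0110000110110 = 3126, so the value is -3126.
(Equivalently: 5066 - 2^13 = 5066 - 8192 = -3126.)

-3126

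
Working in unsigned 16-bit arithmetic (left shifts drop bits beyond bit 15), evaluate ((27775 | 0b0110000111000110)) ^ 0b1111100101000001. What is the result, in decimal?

38078

27775 = 0110110001111111
0b0110000111000110 = 0110000111000110
→ | → 0110110111111111 = 28159
0b1111100101000001 = 1111100101000001
→ ^ → 1001010010111110 = 38078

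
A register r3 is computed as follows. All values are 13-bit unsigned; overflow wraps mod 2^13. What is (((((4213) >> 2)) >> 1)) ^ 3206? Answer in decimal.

3720

4213 = 1000001110101
→ >> 2 → 0010000011101 = 1053
→ >> 1 → 0001000001110 = 526
3206 = 0110010000110
→ ^ → 0111010001000 = 3720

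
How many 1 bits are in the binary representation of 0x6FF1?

0x6FF1 = 110111111110001
Count the 1s: 1 + 1 + 1 + 1 + 1 + 1 + 1 + 1 + 1 + 1 + 1 = 11

11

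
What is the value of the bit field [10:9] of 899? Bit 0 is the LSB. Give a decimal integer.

v = 001110000011
Shift right by 9: 001
Mask low 2 bits: 01 = 1

1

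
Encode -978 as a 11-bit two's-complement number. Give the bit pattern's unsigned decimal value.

1070

978 in 11 bits: 01111010010
Invert: 10000101101
Add 1:  10000101110 = 1070
(Check: 2^11 - 978 = 2048 - 978 = 1070.)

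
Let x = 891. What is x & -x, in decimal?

x = 1101111011 = 891
-x (two's complement) = …0010000101
AND   = 0000000001 = 1
(x & -x isolates the lowest set bit of x.)

1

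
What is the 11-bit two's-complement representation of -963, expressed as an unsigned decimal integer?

1085

963 in 11 bits: 01111000011
Invert: 10000111100
Add 1:  10000111101 = 1085
(Check: 2^11 - 963 = 2048 - 963 = 1085.)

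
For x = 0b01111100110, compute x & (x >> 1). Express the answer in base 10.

x = 1111100110 = 998
x>>1 = 0111110011
AND  = 0111100010 = 482
(x & (x >> 1) has a 1 wherever x has two consecutive 1 bits.)

482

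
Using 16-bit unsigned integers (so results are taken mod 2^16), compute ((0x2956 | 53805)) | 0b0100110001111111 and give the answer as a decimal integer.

65407

0x2956 = 0010100101010110
53805 = 1101001000101101
→ | → 1111101101111111 = 64383
0b0100110001111111 = 0100110001111111
→ | → 1111111101111111 = 65407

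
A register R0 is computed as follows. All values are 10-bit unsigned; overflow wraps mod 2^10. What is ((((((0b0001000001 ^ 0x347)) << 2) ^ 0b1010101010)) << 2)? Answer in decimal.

0b0001000001 = 0001000001
0x347 = 1101000111
→ ^ → 1100000110 = 774
→ << 2 (mod 2^10) → 0000011000 = 24
0b1010101010 = 1010101010
→ ^ → 1010110010 = 690
→ << 2 (mod 2^10) → 1011001000 = 712

712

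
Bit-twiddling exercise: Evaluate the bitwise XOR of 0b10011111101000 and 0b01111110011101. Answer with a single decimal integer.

14453

a = 10011111101000
b = 01111110011101
XOR → 11100001110101 = 14453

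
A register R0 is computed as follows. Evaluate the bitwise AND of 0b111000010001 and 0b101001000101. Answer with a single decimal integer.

a = 111000010001
b = 101001000101
AND → 101000000001 = 2561

2561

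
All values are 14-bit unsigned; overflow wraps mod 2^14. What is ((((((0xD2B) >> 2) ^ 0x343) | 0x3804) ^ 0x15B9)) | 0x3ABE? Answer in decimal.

16318

0xD2B = 00110100101011
→ >> 2 → 00001101001010 = 842
0x343 = 00001101000011
→ ^ → 00000000001001 = 9
0x3804 = 11100000000100
→ | → 11100000001101 = 14349
0x15B9 = 01010110111001
→ ^ → 10110110110100 = 11700
0x3ABE = 11101010111110
→ | → 11111110111110 = 16318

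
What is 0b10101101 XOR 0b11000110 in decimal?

a = 10101101
b = 11000110
XOR → 01101011 = 107

107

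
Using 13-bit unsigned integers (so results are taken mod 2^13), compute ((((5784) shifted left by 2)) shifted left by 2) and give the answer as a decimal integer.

2432

5784 = 1011010011000
→ shifted left by 2 (mod 2^13) → 1101001100000 = 6752
→ shifted left by 2 (mod 2^13) → 0100110000000 = 2432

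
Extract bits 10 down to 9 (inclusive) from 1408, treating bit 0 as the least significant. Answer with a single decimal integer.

v = 010110000000
Shift right by 9: 010
Mask low 2 bits: 10 = 2

2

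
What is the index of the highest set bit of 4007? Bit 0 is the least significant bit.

4007 = 111110100111
The topmost 1 is at position 11 (since 2^11 = 2048 ≤ 4007 < 4096).

11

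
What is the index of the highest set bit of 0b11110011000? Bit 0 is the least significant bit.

10

0b11110011000 = 11110011000
The topmost 1 is at position 10 (since 2^10 = 1024 ≤ 1944 < 2048).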